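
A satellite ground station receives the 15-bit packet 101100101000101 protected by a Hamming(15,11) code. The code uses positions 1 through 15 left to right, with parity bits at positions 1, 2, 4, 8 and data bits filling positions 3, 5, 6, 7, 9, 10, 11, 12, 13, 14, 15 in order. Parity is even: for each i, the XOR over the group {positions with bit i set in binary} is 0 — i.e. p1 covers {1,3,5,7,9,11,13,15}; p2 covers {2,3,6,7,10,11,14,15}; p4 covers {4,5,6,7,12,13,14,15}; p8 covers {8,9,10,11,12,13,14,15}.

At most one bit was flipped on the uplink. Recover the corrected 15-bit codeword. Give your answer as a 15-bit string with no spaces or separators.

101100101100101

s1 (pos 1,3,5,7,9,11,13,15): 1⊕1⊕0⊕1⊕1⊕0⊕1⊕1 = 0
s2 (pos 2,3,6,7,10,11,14,15): 0⊕1⊕0⊕1⊕0⊕0⊕0⊕1 = 1
s4 (pos 4,5,6,7,12,13,14,15): 1⊕0⊕0⊕1⊕0⊕1⊕0⊕1 = 0
s8 (pos 8,9,10,11,12,13,14,15): 0⊕1⊕0⊕0⊕0⊕1⊕0⊕1 = 1
Syndrome s8…s1 = 1010 → error at position 10.
Flip position 10: 101100101000101 → 101100101100101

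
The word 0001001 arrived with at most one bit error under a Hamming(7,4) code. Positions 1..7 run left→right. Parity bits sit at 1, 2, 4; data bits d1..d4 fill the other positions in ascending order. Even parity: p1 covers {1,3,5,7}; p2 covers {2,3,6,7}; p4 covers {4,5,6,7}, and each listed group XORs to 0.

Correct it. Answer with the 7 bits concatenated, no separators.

s1 (pos 1,3,5,7): 0⊕0⊕0⊕1 = 1
s2 (pos 2,3,6,7): 0⊕0⊕0⊕1 = 1
s4 (pos 4,5,6,7): 1⊕0⊕0⊕1 = 0
Syndrome s4…s1 = 011 → error at position 3.
Flip position 3: 0001001 → 0011001

0011001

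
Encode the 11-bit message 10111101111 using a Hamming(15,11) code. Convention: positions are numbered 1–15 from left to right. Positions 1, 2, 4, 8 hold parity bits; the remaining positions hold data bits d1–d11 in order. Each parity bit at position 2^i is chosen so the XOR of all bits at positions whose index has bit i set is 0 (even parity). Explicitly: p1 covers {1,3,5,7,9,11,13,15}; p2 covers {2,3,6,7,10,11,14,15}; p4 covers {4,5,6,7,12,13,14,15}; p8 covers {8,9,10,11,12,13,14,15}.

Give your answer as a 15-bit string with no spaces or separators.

101001101101111

Place data at non-parity positions: p1 p2 1 p4 0 1 1 p8 1 1 0 1 1 1 1
p1 (pos 1,3,5,7,9,11,13,15): XOR of data positions = 1⊕0⊕1⊕1⊕0⊕1⊕1 = 1
p2 (pos 2,3,6,7,10,11,14,15): XOR of data positions = 1⊕1⊕1⊕1⊕0⊕1⊕1 = 0
p4 (pos 4,5,6,7,12,13,14,15): XOR of data positions = 0⊕1⊕1⊕1⊕1⊕1⊕1 = 0
p8 (pos 8,9,10,11,12,13,14,15): XOR of data positions = 1⊕1⊕0⊕1⊕1⊕1⊕1 = 0
Codeword: 101001101101111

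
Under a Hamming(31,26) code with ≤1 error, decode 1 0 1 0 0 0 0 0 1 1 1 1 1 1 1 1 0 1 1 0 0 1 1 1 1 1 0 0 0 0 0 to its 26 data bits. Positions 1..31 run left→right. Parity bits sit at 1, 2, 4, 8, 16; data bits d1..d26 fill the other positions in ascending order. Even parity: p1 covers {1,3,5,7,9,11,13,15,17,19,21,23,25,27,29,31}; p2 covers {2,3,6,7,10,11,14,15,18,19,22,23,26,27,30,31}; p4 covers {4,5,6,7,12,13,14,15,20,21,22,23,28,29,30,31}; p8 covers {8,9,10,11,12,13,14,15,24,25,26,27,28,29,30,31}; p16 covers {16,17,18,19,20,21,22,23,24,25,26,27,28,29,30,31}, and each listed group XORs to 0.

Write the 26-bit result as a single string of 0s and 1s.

s1 (pos 1,3,5,7,9,11,13,15,17,19,21,23,25,27,29,31): 1⊕1⊕0⊕0⊕1⊕1⊕1⊕1⊕0⊕1⊕0⊕1⊕1⊕0⊕0⊕0 = 1
s2 (pos 2,3,6,7,10,11,14,15,18,19,22,23,26,27,30,31): 0⊕1⊕0⊕0⊕1⊕1⊕1⊕1⊕1⊕1⊕1⊕1⊕1⊕0⊕0⊕0 = 0
s4 (pos 4,5,6,7,12,13,14,15,20,21,22,23,28,29,30,31): 0⊕0⊕0⊕0⊕1⊕1⊕1⊕1⊕0⊕0⊕1⊕1⊕0⊕0⊕0⊕0 = 0
s8 (pos 8,9,10,11,12,13,14,15,24,25,26,27,28,29,30,31): 0⊕1⊕1⊕1⊕1⊕1⊕1⊕1⊕1⊕1⊕1⊕0⊕0⊕0⊕0⊕0 = 0
s16 (pos 16,17,18,19,20,21,22,23,24,25,26,27,28,29,30,31): 1⊕0⊕1⊕1⊕0⊕0⊕1⊕1⊕1⊕1⊕1⊕0⊕0⊕0⊕0⊕0 = 0
Syndrome s16…s1 = 00001 → error at position 1.
Flip position 1: 1010000011111111011001111100000 → 0010000011111111011001111100000
Read data bits from positions 3,5,6,7,9,10,11,12,13,14,15,17,18,19,20,21,22,23,24,25,26,27,28,29,30,31: 10001111111011001111100000

10001111111011001111100000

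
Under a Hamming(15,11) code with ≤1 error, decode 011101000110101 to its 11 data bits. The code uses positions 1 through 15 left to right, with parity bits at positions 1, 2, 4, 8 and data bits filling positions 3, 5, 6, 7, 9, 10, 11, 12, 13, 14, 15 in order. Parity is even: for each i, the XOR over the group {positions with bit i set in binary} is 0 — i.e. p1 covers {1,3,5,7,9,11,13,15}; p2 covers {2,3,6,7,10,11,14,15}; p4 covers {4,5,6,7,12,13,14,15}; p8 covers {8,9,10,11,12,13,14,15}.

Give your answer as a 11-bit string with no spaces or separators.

s1 (pos 1,3,5,7,9,11,13,15): 0⊕1⊕0⊕0⊕0⊕1⊕1⊕1 = 0
s2 (pos 2,3,6,7,10,11,14,15): 1⊕1⊕1⊕0⊕1⊕1⊕0⊕1 = 0
s4 (pos 4,5,6,7,12,13,14,15): 1⊕0⊕1⊕0⊕0⊕1⊕0⊕1 = 0
s8 (pos 8,9,10,11,12,13,14,15): 0⊕0⊕1⊕1⊕0⊕1⊕0⊕1 = 0
Syndrome s8…s1 = 0000 → no error.
Read data bits from positions 3,5,6,7,9,10,11,12,13,14,15: 10100110101

10100110101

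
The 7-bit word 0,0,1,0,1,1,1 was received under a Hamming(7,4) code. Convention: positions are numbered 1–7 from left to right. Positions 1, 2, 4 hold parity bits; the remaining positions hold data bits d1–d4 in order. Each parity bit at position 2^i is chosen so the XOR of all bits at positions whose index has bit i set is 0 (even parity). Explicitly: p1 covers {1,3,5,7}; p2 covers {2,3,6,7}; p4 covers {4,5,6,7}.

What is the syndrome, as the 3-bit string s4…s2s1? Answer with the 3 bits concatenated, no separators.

111

s1 (pos 1,3,5,7): 0⊕1⊕1⊕1 = 1
s2 (pos 2,3,6,7): 0⊕1⊕1⊕1 = 1
s4 (pos 4,5,6,7): 0⊕1⊕1⊕1 = 1
Syndrome s4…s1 = 111 → error at position 7.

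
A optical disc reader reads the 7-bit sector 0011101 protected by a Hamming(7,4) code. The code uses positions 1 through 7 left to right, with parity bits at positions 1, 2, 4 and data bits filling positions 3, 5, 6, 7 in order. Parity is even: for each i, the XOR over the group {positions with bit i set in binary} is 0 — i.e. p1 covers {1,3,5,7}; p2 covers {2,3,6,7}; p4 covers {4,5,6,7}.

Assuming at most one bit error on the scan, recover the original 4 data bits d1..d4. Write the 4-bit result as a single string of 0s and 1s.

1001

s1 (pos 1,3,5,7): 0⊕1⊕1⊕1 = 1
s2 (pos 2,3,6,7): 0⊕1⊕0⊕1 = 0
s4 (pos 4,5,6,7): 1⊕1⊕0⊕1 = 1
Syndrome s4…s1 = 101 → error at position 5.
Flip position 5: 0011101 → 0011001
Read data bits from positions 3,5,6,7: 1001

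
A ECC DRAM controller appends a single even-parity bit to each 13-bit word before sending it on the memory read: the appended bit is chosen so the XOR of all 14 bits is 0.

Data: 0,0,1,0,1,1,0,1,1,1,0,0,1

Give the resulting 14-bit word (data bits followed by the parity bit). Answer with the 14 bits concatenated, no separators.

00101101110011

XOR of the 13 data bits: 0⊕0⊕1⊕0⊕1⊕1⊕0⊕1⊕1⊕1⊕0⊕0⊕1 = 1
Parity bit = 1 (so all 14 bits XOR to 0).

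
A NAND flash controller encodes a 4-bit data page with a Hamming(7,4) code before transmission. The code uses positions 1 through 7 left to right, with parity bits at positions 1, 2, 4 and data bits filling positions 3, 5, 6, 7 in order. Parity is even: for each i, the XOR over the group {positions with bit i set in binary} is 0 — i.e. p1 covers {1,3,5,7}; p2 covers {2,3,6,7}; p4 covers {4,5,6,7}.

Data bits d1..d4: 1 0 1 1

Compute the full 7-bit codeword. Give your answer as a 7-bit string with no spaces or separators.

0110011

Place data at non-parity positions: p1 p2 1 p4 0 1 1
p1 (pos 1,3,5,7): XOR of data positions = 1⊕0⊕1 = 0
p2 (pos 2,3,6,7): XOR of data positions = 1⊕1⊕1 = 1
p4 (pos 4,5,6,7): XOR of data positions = 0⊕1⊕1 = 0
Codeword: 0110011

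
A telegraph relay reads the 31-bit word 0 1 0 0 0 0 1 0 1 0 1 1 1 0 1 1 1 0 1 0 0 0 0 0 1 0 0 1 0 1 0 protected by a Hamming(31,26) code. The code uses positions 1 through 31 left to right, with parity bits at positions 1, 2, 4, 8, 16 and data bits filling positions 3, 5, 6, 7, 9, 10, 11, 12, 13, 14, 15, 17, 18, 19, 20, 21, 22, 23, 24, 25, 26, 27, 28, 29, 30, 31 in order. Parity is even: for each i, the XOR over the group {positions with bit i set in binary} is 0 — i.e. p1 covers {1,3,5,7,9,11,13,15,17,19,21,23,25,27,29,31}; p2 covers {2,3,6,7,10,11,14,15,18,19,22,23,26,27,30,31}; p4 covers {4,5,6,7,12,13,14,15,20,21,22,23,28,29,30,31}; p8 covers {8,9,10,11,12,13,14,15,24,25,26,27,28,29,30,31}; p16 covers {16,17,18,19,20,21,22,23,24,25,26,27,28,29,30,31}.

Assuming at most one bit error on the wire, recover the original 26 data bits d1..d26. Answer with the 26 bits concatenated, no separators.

00011011101101000001001010

s1 (pos 1,3,5,7,9,11,13,15,17,19,21,23,25,27,29,31): 0⊕0⊕0⊕1⊕1⊕1⊕1⊕1⊕1⊕1⊕0⊕0⊕1⊕0⊕0⊕0 = 0
s2 (pos 2,3,6,7,10,11,14,15,18,19,22,23,26,27,30,31): 1⊕0⊕0⊕1⊕0⊕1⊕0⊕1⊕0⊕1⊕0⊕0⊕0⊕0⊕1⊕0 = 0
s4 (pos 4,5,6,7,12,13,14,15,20,21,22,23,28,29,30,31): 0⊕0⊕0⊕1⊕1⊕1⊕0⊕1⊕0⊕0⊕0⊕0⊕1⊕0⊕1⊕0 = 0
s8 (pos 8,9,10,11,12,13,14,15,24,25,26,27,28,29,30,31): 0⊕1⊕0⊕1⊕1⊕1⊕0⊕1⊕0⊕1⊕0⊕0⊕1⊕0⊕1⊕0 = 0
s16 (pos 16,17,18,19,20,21,22,23,24,25,26,27,28,29,30,31): 1⊕1⊕0⊕1⊕0⊕0⊕0⊕0⊕0⊕1⊕0⊕0⊕1⊕0⊕1⊕0 = 0
Syndrome s16…s1 = 00000 → no error.
Read data bits from positions 3,5,6,7,9,10,11,12,13,14,15,17,18,19,20,21,22,23,24,25,26,27,28,29,30,31: 00011011101101000001001010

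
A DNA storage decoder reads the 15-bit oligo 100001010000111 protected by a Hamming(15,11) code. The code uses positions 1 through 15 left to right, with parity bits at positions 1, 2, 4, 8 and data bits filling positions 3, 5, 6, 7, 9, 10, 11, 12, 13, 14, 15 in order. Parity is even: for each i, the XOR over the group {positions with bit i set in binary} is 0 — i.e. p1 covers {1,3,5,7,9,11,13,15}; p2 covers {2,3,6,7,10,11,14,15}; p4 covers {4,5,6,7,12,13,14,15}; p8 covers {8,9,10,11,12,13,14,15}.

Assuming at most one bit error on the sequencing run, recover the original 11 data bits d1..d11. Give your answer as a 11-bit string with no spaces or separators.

10100000111

s1 (pos 1,3,5,7,9,11,13,15): 1⊕0⊕0⊕0⊕0⊕0⊕1⊕1 = 1
s2 (pos 2,3,6,7,10,11,14,15): 0⊕0⊕1⊕0⊕0⊕0⊕1⊕1 = 1
s4 (pos 4,5,6,7,12,13,14,15): 0⊕0⊕1⊕0⊕0⊕1⊕1⊕1 = 0
s8 (pos 8,9,10,11,12,13,14,15): 1⊕0⊕0⊕0⊕0⊕1⊕1⊕1 = 0
Syndrome s8…s1 = 0011 → error at position 3.
Flip position 3: 100001010000111 → 101001010000111
Read data bits from positions 3,5,6,7,9,10,11,12,13,14,15: 10100000111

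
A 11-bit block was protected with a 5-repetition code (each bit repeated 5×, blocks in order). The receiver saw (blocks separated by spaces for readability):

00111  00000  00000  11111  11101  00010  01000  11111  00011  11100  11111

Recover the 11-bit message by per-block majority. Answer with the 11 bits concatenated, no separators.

Block 1 (00111): 3 ones → 1
Block 2 (00000): 0 ones → 0
Block 3 (00000): 0 ones → 0
Block 4 (11111): 5 ones → 1
Block 5 (11101): 4 ones → 1
Block 6 (00010): 1 one → 0
Block 7 (01000): 1 one → 0
Block 8 (11111): 5 ones → 1
Block 9 (00011): 2 ones → 0
Block 10 (11100): 3 ones → 1
Block 11 (11111): 5 ones → 1

10011001011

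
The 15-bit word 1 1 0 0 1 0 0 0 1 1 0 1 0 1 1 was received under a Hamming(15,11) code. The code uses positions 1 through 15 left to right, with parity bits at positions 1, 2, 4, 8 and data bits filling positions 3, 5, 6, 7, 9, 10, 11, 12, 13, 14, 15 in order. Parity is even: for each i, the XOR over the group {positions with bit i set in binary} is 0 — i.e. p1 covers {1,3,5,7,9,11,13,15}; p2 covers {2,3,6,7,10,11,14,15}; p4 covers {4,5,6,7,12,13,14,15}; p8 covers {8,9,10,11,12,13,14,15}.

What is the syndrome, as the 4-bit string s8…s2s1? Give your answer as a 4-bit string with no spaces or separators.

1000

s1 (pos 1,3,5,7,9,11,13,15): 1⊕0⊕1⊕0⊕1⊕0⊕0⊕1 = 0
s2 (pos 2,3,6,7,10,11,14,15): 1⊕0⊕0⊕0⊕1⊕0⊕1⊕1 = 0
s4 (pos 4,5,6,7,12,13,14,15): 0⊕1⊕0⊕0⊕1⊕0⊕1⊕1 = 0
s8 (pos 8,9,10,11,12,13,14,15): 0⊕1⊕1⊕0⊕1⊕0⊕1⊕1 = 1
Syndrome s8…s1 = 1000 → error at position 8.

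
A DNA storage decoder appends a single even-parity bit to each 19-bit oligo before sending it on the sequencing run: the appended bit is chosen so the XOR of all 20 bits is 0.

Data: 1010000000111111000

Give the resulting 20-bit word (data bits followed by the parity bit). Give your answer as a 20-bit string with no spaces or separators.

10100000001111110000

XOR of the 19 data bits: 1⊕0⊕1⊕0⊕0⊕0⊕0⊕0⊕0⊕0⊕1⊕1⊕1⊕1⊕1⊕1⊕0⊕0⊕0 = 0
Parity bit = 0 (so all 20 bits XOR to 0).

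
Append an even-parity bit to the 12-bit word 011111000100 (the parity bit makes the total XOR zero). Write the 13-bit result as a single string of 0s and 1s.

0111110001000

XOR of the 12 data bits: 0⊕1⊕1⊕1⊕1⊕1⊕0⊕0⊕0⊕1⊕0⊕0 = 0
Parity bit = 0 (so all 13 bits XOR to 0).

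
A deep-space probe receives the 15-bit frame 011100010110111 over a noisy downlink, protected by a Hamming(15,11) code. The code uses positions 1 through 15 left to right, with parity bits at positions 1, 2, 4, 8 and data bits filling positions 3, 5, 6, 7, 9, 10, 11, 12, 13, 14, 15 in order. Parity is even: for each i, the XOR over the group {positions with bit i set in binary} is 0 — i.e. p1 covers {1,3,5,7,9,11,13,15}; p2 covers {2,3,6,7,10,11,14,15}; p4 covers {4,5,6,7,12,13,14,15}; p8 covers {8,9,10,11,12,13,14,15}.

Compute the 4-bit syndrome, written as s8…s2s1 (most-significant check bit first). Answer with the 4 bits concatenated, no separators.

0000

s1 (pos 1,3,5,7,9,11,13,15): 0⊕1⊕0⊕0⊕0⊕1⊕1⊕1 = 0
s2 (pos 2,3,6,7,10,11,14,15): 1⊕1⊕0⊕0⊕1⊕1⊕1⊕1 = 0
s4 (pos 4,5,6,7,12,13,14,15): 1⊕0⊕0⊕0⊕0⊕1⊕1⊕1 = 0
s8 (pos 8,9,10,11,12,13,14,15): 1⊕0⊕1⊕1⊕0⊕1⊕1⊕1 = 0
Syndrome s8…s1 = 0000 → no error.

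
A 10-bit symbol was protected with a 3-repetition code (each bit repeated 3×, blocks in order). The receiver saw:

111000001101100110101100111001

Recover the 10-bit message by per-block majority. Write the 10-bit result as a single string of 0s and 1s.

Block 1 (111): 3 ones → 1
Block 2 (000): 0 ones → 0
Block 3 (001): 1 one → 0
Block 4 (101): 2 ones → 1
Block 5 (100): 1 one → 0
Block 6 (110): 2 ones → 1
Block 7 (101): 2 ones → 1
Block 8 (100): 1 one → 0
Block 9 (111): 3 ones → 1
Block 10 (001): 1 one → 0

1001011010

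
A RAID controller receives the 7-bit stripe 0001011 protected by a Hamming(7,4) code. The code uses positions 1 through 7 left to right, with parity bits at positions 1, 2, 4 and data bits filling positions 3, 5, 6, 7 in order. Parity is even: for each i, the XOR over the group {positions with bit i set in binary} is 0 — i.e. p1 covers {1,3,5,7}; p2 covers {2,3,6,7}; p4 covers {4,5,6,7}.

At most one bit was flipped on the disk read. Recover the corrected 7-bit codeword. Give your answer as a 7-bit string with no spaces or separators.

0001111

s1 (pos 1,3,5,7): 0⊕0⊕0⊕1 = 1
s2 (pos 2,3,6,7): 0⊕0⊕1⊕1 = 0
s4 (pos 4,5,6,7): 1⊕0⊕1⊕1 = 1
Syndrome s4…s1 = 101 → error at position 5.
Flip position 5: 0001011 → 0001111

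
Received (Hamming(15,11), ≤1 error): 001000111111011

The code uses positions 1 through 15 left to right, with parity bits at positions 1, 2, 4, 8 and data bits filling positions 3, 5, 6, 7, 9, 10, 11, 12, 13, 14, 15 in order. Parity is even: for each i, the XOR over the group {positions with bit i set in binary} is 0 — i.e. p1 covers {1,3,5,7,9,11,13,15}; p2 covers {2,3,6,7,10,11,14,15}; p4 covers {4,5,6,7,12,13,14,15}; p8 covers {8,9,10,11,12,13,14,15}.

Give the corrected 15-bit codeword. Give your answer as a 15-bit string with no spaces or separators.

001000110111011

s1 (pos 1,3,5,7,9,11,13,15): 0⊕1⊕0⊕1⊕1⊕1⊕0⊕1 = 1
s2 (pos 2,3,6,7,10,11,14,15): 0⊕1⊕0⊕1⊕1⊕1⊕1⊕1 = 0
s4 (pos 4,5,6,7,12,13,14,15): 0⊕0⊕0⊕1⊕1⊕0⊕1⊕1 = 0
s8 (pos 8,9,10,11,12,13,14,15): 1⊕1⊕1⊕1⊕1⊕0⊕1⊕1 = 1
Syndrome s8…s1 = 1001 → error at position 9.
Flip position 9: 001000111111011 → 001000110111011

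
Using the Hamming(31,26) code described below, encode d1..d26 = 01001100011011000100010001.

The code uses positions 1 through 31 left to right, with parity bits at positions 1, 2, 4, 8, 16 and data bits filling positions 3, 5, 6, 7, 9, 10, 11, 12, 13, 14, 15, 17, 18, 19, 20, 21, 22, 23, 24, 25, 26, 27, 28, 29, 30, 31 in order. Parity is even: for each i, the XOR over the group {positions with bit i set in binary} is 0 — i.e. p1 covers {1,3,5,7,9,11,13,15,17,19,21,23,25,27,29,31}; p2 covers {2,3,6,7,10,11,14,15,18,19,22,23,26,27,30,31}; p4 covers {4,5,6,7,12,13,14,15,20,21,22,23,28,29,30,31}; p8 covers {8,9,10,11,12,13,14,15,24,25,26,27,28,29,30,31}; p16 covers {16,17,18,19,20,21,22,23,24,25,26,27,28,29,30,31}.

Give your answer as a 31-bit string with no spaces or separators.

Place data at non-parity positions: p1 p2 0 p4 1 0 0 p8 1 1 0 0 0 1 1 p16 0 1 1 0 0 0 1 0 0 0 1 0 0 0 1
p1 (pos 1,3,5,7,9,11,13,15,17,19,21,23,25,27,29,31): XOR of data positions = 0⊕1⊕0⊕1⊕0⊕0⊕1⊕0⊕1⊕0⊕1⊕0⊕1⊕0⊕1 = 1
p2 (pos 2,3,6,7,10,11,14,15,18,19,22,23,26,27,30,31): XOR of data positions = 0⊕0⊕0⊕1⊕0⊕1⊕1⊕1⊕1⊕0⊕1⊕0⊕1⊕0⊕1 = 0
p4 (pos 4,5,6,7,12,13,14,15,20,21,22,23,28,29,30,31): XOR of data positions = 1⊕0⊕0⊕0⊕0⊕1⊕1⊕0⊕0⊕0⊕1⊕0⊕0⊕0⊕1 = 1
p8 (pos 8,9,10,11,12,13,14,15,24,25,26,27,28,29,30,31): XOR of data positions = 1⊕1⊕0⊕0⊕0⊕1⊕1⊕0⊕0⊕0⊕1⊕0⊕0⊕0⊕1 = 0
p16 (pos 16,17,18,19,20,21,22,23,24,25,26,27,28,29,30,31): XOR of data positions = 0⊕1⊕1⊕0⊕0⊕0⊕1⊕0⊕0⊕0⊕1⊕0⊕0⊕0⊕1 = 1
Codeword: 1001100011000111011000100010001

1001100011000111011000100010001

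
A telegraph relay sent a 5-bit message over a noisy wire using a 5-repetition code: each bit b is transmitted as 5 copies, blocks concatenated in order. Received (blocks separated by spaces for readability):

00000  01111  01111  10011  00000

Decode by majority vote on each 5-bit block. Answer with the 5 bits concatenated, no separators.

01110

Block 1 (00000): 0 ones → 0
Block 2 (01111): 4 ones → 1
Block 3 (01111): 4 ones → 1
Block 4 (10011): 3 ones → 1
Block 5 (00000): 0 ones → 0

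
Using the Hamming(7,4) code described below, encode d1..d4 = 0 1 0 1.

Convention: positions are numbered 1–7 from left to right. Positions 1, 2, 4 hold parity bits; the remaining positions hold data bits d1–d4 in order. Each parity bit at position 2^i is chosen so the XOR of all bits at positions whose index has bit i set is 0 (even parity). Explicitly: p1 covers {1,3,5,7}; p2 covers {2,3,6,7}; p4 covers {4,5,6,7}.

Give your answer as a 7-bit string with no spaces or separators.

0100101

Place data at non-parity positions: p1 p2 0 p4 1 0 1
p1 (pos 1,3,5,7): XOR of data positions = 0⊕1⊕1 = 0
p2 (pos 2,3,6,7): XOR of data positions = 0⊕0⊕1 = 1
p4 (pos 4,5,6,7): XOR of data positions = 1⊕0⊕1 = 0
Codeword: 0100101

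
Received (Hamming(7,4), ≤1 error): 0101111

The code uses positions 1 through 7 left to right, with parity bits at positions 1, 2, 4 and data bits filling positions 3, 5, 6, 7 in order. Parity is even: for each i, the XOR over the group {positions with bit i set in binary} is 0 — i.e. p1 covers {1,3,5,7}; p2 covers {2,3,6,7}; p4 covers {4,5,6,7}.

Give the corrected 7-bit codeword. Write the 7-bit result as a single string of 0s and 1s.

s1 (pos 1,3,5,7): 0⊕0⊕1⊕1 = 0
s2 (pos 2,3,6,7): 1⊕0⊕1⊕1 = 1
s4 (pos 4,5,6,7): 1⊕1⊕1⊕1 = 0
Syndrome s4…s1 = 010 → error at position 2.
Flip position 2: 0101111 → 0001111

0001111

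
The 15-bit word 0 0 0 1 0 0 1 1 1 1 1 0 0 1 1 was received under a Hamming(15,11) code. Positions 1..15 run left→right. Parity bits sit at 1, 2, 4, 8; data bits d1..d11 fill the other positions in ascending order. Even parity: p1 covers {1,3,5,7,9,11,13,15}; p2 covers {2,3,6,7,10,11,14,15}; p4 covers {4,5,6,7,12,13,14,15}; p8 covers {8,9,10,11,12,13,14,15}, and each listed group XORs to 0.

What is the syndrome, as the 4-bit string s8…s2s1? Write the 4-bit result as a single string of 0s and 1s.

0010

s1 (pos 1,3,5,7,9,11,13,15): 0⊕0⊕0⊕1⊕1⊕1⊕0⊕1 = 0
s2 (pos 2,3,6,7,10,11,14,15): 0⊕0⊕0⊕1⊕1⊕1⊕1⊕1 = 1
s4 (pos 4,5,6,7,12,13,14,15): 1⊕0⊕0⊕1⊕0⊕0⊕1⊕1 = 0
s8 (pos 8,9,10,11,12,13,14,15): 1⊕1⊕1⊕1⊕0⊕0⊕1⊕1 = 0
Syndrome s8…s1 = 0010 → error at position 2.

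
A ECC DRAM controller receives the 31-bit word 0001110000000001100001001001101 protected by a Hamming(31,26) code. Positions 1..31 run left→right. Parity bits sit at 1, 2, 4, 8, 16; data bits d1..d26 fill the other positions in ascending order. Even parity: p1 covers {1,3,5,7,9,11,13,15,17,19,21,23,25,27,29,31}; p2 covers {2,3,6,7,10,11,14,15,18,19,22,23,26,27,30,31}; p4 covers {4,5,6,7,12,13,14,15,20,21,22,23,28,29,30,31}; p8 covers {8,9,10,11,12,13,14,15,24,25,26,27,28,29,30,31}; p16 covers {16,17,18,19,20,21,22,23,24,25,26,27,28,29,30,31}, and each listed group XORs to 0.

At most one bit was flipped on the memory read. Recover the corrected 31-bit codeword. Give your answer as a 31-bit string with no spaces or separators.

s1 (pos 1,3,5,7,9,11,13,15,17,19,21,23,25,27,29,31): 0⊕0⊕1⊕0⊕0⊕0⊕0⊕0⊕1⊕0⊕0⊕0⊕1⊕0⊕1⊕1 = 1
s2 (pos 2,3,6,7,10,11,14,15,18,19,22,23,26,27,30,31): 0⊕0⊕1⊕0⊕0⊕0⊕0⊕0⊕0⊕0⊕1⊕0⊕0⊕0⊕0⊕1 = 1
s4 (pos 4,5,6,7,12,13,14,15,20,21,22,23,28,29,30,31): 1⊕1⊕1⊕0⊕0⊕0⊕0⊕0⊕0⊕0⊕1⊕0⊕1⊕1⊕0⊕1 = 1
s8 (pos 8,9,10,11,12,13,14,15,24,25,26,27,28,29,30,31): 0⊕0⊕0⊕0⊕0⊕0⊕0⊕0⊕0⊕1⊕0⊕0⊕1⊕1⊕0⊕1 = 0
s16 (pos 16,17,18,19,20,21,22,23,24,25,26,27,28,29,30,31): 1⊕1⊕0⊕0⊕0⊕0⊕1⊕0⊕0⊕1⊕0⊕0⊕1⊕1⊕0⊕1 = 1
Syndrome s16…s1 = 10111 → error at position 23.
Flip position 23: 0001110000000001100001001001101 → 0001110000000001100001101001101

0001110000000001100001101001101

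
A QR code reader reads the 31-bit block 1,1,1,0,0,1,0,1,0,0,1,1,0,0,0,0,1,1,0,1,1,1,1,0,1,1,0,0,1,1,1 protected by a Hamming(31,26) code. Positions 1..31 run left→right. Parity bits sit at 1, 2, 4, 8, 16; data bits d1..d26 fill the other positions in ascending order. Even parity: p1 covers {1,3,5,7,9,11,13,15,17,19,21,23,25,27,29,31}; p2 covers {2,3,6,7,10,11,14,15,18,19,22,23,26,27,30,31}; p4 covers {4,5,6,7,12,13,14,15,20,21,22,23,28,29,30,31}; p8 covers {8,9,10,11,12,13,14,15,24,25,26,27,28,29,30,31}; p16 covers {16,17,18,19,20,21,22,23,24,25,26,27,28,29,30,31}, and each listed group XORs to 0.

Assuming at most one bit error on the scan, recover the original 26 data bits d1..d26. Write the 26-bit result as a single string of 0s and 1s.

s1 (pos 1,3,5,7,9,11,13,15,17,19,21,23,25,27,29,31): 1⊕1⊕0⊕0⊕0⊕1⊕0⊕0⊕1⊕0⊕1⊕1⊕1⊕0⊕1⊕1 = 1
s2 (pos 2,3,6,7,10,11,14,15,18,19,22,23,26,27,30,31): 1⊕1⊕1⊕0⊕0⊕1⊕0⊕0⊕1⊕0⊕1⊕1⊕1⊕0⊕1⊕1 = 0
s4 (pos 4,5,6,7,12,13,14,15,20,21,22,23,28,29,30,31): 0⊕0⊕1⊕0⊕1⊕0⊕0⊕0⊕1⊕1⊕1⊕1⊕0⊕1⊕1⊕1 = 1
s8 (pos 8,9,10,11,12,13,14,15,24,25,26,27,28,29,30,31): 1⊕0⊕0⊕1⊕1⊕0⊕0⊕0⊕0⊕1⊕1⊕0⊕0⊕1⊕1⊕1 = 0
s16 (pos 16,17,18,19,20,21,22,23,24,25,26,27,28,29,30,31): 0⊕1⊕1⊕0⊕1⊕1⊕1⊕1⊕0⊕1⊕1⊕0⊕0⊕1⊕1⊕1 = 1
Syndrome s16…s1 = 10101 → error at position 21.
Flip position 21: 1110010100110000110111101100111 → 1110010100110000110101101100111
Read data bits from positions 3,5,6,7,9,10,11,12,13,14,15,17,18,19,20,21,22,23,24,25,26,27,28,29,30,31: 10100011000110101101100111

10100011000110101101100111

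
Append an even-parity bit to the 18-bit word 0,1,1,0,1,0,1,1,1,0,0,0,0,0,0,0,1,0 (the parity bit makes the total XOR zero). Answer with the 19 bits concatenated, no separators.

XOR of the 18 data bits: 0⊕1⊕1⊕0⊕1⊕0⊕1⊕1⊕1⊕0⊕0⊕0⊕0⊕0⊕0⊕0⊕1⊕0 = 1
Parity bit = 1 (so all 19 bits XOR to 0).

0110101110000000101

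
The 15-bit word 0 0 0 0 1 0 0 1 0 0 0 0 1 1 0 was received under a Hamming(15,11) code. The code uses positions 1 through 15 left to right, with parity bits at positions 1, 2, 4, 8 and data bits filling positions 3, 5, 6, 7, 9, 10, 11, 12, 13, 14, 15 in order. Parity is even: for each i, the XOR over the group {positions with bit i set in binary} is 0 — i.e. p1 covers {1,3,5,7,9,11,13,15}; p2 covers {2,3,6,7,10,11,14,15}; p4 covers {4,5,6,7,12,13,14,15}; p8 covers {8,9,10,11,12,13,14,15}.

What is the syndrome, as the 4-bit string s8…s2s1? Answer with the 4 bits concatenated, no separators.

1110

s1 (pos 1,3,5,7,9,11,13,15): 0⊕0⊕1⊕0⊕0⊕0⊕1⊕0 = 0
s2 (pos 2,3,6,7,10,11,14,15): 0⊕0⊕0⊕0⊕0⊕0⊕1⊕0 = 1
s4 (pos 4,5,6,7,12,13,14,15): 0⊕1⊕0⊕0⊕0⊕1⊕1⊕0 = 1
s8 (pos 8,9,10,11,12,13,14,15): 1⊕0⊕0⊕0⊕0⊕1⊕1⊕0 = 1
Syndrome s8…s1 = 1110 → error at position 14.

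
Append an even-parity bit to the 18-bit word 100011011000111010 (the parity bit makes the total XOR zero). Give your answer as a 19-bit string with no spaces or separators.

1000110110001110101

XOR of the 18 data bits: 1⊕0⊕0⊕0⊕1⊕1⊕0⊕1⊕1⊕0⊕0⊕0⊕1⊕1⊕1⊕0⊕1⊕0 = 1
Parity bit = 1 (so all 19 bits XOR to 0).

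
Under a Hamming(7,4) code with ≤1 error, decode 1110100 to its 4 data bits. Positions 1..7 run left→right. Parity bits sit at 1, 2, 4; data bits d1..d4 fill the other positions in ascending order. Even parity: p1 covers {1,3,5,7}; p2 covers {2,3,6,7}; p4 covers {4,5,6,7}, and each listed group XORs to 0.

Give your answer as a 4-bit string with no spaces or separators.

s1 (pos 1,3,5,7): 1⊕1⊕1⊕0 = 1
s2 (pos 2,3,6,7): 1⊕1⊕0⊕0 = 0
s4 (pos 4,5,6,7): 0⊕1⊕0⊕0 = 1
Syndrome s4…s1 = 101 → error at position 5.
Flip position 5: 1110100 → 1110000
Read data bits from positions 3,5,6,7: 1000

1000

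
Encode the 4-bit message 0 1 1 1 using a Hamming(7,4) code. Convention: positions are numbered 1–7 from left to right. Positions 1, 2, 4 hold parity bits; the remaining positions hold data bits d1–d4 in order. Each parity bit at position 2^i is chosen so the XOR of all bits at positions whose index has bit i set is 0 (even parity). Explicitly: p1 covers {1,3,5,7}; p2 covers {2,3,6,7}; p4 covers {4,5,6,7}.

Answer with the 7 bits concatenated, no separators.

0001111

Place data at non-parity positions: p1 p2 0 p4 1 1 1
p1 (pos 1,3,5,7): XOR of data positions = 0⊕1⊕1 = 0
p2 (pos 2,3,6,7): XOR of data positions = 0⊕1⊕1 = 0
p4 (pos 4,5,6,7): XOR of data positions = 1⊕1⊕1 = 1
Codeword: 0001111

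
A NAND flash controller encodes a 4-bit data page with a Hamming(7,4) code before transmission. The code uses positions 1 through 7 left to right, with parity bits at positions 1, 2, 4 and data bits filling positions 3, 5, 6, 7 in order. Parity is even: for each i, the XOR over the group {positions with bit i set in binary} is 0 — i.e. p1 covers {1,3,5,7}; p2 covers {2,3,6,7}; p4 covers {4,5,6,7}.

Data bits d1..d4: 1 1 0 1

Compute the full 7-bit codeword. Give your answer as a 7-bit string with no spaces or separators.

1010101

Place data at non-parity positions: p1 p2 1 p4 1 0 1
p1 (pos 1,3,5,7): XOR of data positions = 1⊕1⊕1 = 1
p2 (pos 2,3,6,7): XOR of data positions = 1⊕0⊕1 = 0
p4 (pos 4,5,6,7): XOR of data positions = 1⊕0⊕1 = 0
Codeword: 1010101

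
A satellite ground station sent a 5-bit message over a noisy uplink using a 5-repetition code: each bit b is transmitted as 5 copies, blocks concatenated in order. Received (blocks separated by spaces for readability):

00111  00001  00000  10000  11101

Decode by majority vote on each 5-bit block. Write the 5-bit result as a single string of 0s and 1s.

Block 1 (00111): 3 ones → 1
Block 2 (00001): 1 one → 0
Block 3 (00000): 0 ones → 0
Block 4 (10000): 1 one → 0
Block 5 (11101): 4 ones → 1

10001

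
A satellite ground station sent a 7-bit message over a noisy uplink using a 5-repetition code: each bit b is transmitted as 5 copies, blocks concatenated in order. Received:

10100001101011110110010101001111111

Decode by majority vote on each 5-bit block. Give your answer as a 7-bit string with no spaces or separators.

0011011

Block 1 (10100): 2 ones → 0
Block 2 (00110): 2 ones → 0
Block 3 (10111): 4 ones → 1
Block 4 (10110): 3 ones → 1
Block 5 (01010): 2 ones → 0
Block 6 (10011): 3 ones → 1
Block 7 (11111): 5 ones → 1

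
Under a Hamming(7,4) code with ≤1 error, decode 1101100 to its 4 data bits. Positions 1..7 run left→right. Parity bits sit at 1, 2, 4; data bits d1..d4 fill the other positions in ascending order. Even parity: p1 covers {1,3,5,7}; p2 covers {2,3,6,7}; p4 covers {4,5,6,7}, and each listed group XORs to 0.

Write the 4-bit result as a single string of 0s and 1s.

s1 (pos 1,3,5,7): 1⊕0⊕1⊕0 = 0
s2 (pos 2,3,6,7): 1⊕0⊕0⊕0 = 1
s4 (pos 4,5,6,7): 1⊕1⊕0⊕0 = 0
Syndrome s4…s1 = 010 → error at position 2.
Flip position 2: 1101100 → 1001100
Read data bits from positions 3,5,6,7: 0100

0100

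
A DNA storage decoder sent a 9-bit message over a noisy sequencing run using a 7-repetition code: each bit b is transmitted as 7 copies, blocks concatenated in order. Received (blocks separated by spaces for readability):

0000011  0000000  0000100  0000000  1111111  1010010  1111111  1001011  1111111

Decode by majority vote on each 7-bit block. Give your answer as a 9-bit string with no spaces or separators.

Block 1 (0000011): 2 ones → 0
Block 2 (0000000): 0 ones → 0
Block 3 (0000100): 1 one → 0
Block 4 (0000000): 0 ones → 0
Block 5 (1111111): 7 ones → 1
Block 6 (1010010): 3 ones → 0
Block 7 (1111111): 7 ones → 1
Block 8 (1001011): 4 ones → 1
Block 9 (1111111): 7 ones → 1

000010111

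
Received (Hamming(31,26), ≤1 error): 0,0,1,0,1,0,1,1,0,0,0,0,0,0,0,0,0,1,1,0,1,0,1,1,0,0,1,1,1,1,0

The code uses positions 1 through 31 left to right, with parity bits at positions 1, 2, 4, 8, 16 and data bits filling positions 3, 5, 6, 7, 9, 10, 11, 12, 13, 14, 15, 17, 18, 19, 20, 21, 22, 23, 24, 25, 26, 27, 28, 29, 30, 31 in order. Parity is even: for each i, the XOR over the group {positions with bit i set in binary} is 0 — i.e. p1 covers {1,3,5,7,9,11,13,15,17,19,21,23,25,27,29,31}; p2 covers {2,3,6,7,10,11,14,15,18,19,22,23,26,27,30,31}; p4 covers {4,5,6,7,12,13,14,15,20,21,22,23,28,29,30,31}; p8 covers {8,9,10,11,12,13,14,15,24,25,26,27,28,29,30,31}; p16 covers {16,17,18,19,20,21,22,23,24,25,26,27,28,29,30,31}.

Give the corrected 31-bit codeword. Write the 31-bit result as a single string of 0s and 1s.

0010101100000000011011110011110

s1 (pos 1,3,5,7,9,11,13,15,17,19,21,23,25,27,29,31): 0⊕1⊕1⊕1⊕0⊕0⊕0⊕0⊕0⊕1⊕1⊕1⊕0⊕1⊕1⊕0 = 0
s2 (pos 2,3,6,7,10,11,14,15,18,19,22,23,26,27,30,31): 0⊕1⊕0⊕1⊕0⊕0⊕0⊕0⊕1⊕1⊕0⊕1⊕0⊕1⊕1⊕0 = 1
s4 (pos 4,5,6,7,12,13,14,15,20,21,22,23,28,29,30,31): 0⊕1⊕0⊕1⊕0⊕0⊕0⊕0⊕0⊕1⊕0⊕1⊕1⊕1⊕1⊕0 = 1
s8 (pos 8,9,10,11,12,13,14,15,24,25,26,27,28,29,30,31): 1⊕0⊕0⊕0⊕0⊕0⊕0⊕0⊕1⊕0⊕0⊕1⊕1⊕1⊕1⊕0 = 0
s16 (pos 16,17,18,19,20,21,22,23,24,25,26,27,28,29,30,31): 0⊕0⊕1⊕1⊕0⊕1⊕0⊕1⊕1⊕0⊕0⊕1⊕1⊕1⊕1⊕0 = 1
Syndrome s16…s1 = 10110 → error at position 22.
Flip position 22: 0010101100000000011010110011110 → 0010101100000000011011110011110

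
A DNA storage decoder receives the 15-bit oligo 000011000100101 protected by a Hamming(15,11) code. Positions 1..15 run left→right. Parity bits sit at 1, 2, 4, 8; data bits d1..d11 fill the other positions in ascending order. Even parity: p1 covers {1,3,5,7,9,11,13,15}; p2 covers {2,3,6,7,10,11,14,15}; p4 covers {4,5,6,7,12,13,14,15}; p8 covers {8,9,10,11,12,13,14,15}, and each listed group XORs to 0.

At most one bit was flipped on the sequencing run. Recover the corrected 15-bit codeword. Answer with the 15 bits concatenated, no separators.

s1 (pos 1,3,5,7,9,11,13,15): 0⊕0⊕1⊕0⊕0⊕0⊕1⊕1 = 1
s2 (pos 2,3,6,7,10,11,14,15): 0⊕0⊕1⊕0⊕1⊕0⊕0⊕1 = 1
s4 (pos 4,5,6,7,12,13,14,15): 0⊕1⊕1⊕0⊕0⊕1⊕0⊕1 = 0
s8 (pos 8,9,10,11,12,13,14,15): 0⊕0⊕1⊕0⊕0⊕1⊕0⊕1 = 1
Syndrome s8…s1 = 1011 → error at position 11.
Flip position 11: 000011000100101 → 000011000110101

000011000110101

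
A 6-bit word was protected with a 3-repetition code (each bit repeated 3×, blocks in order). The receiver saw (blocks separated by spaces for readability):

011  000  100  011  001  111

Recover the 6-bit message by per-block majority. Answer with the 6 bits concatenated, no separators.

Block 1 (011): 2 ones → 1
Block 2 (000): 0 ones → 0
Block 3 (100): 1 one → 0
Block 4 (011): 2 ones → 1
Block 5 (001): 1 one → 0
Block 6 (111): 3 ones → 1

100101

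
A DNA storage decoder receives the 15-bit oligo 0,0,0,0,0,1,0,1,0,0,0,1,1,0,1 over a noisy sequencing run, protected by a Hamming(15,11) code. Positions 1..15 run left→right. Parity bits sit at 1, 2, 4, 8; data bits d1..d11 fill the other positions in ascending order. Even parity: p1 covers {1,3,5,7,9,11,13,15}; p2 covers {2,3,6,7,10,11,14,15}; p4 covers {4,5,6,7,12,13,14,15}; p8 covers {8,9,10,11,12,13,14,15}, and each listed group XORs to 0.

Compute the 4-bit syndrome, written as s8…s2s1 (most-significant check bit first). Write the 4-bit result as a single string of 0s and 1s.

0000

s1 (pos 1,3,5,7,9,11,13,15): 0⊕0⊕0⊕0⊕0⊕0⊕1⊕1 = 0
s2 (pos 2,3,6,7,10,11,14,15): 0⊕0⊕1⊕0⊕0⊕0⊕0⊕1 = 0
s4 (pos 4,5,6,7,12,13,14,15): 0⊕0⊕1⊕0⊕1⊕1⊕0⊕1 = 0
s8 (pos 8,9,10,11,12,13,14,15): 1⊕0⊕0⊕0⊕1⊕1⊕0⊕1 = 0
Syndrome s8…s1 = 0000 → no error.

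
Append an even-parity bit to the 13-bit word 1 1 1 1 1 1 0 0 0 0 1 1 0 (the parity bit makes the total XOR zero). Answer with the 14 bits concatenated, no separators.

XOR of the 13 data bits: 1⊕1⊕1⊕1⊕1⊕1⊕0⊕0⊕0⊕0⊕1⊕1⊕0 = 0
Parity bit = 0 (so all 14 bits XOR to 0).

11111100001100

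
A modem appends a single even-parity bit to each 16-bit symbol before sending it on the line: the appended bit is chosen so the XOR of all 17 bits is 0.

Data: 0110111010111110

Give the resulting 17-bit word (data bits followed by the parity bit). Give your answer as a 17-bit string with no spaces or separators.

01101110101111101

XOR of the 16 data bits: 0⊕1⊕1⊕0⊕1⊕1⊕1⊕0⊕1⊕0⊕1⊕1⊕1⊕1⊕1⊕0 = 1
Parity bit = 1 (so all 17 bits XOR to 0).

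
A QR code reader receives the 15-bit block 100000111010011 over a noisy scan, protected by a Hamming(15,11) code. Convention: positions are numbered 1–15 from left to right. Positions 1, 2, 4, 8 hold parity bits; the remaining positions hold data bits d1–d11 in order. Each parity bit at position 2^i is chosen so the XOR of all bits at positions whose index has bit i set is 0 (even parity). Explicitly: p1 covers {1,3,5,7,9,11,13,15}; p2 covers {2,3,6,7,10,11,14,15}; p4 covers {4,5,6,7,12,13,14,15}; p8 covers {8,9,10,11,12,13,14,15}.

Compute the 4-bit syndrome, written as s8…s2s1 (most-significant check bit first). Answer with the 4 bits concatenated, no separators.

1101

s1 (pos 1,3,5,7,9,11,13,15): 1⊕0⊕0⊕1⊕1⊕1⊕0⊕1 = 1
s2 (pos 2,3,6,7,10,11,14,15): 0⊕0⊕0⊕1⊕0⊕1⊕1⊕1 = 0
s4 (pos 4,5,6,7,12,13,14,15): 0⊕0⊕0⊕1⊕0⊕0⊕1⊕1 = 1
s8 (pos 8,9,10,11,12,13,14,15): 1⊕1⊕0⊕1⊕0⊕0⊕1⊕1 = 1
Syndrome s8…s1 = 1101 → error at position 13.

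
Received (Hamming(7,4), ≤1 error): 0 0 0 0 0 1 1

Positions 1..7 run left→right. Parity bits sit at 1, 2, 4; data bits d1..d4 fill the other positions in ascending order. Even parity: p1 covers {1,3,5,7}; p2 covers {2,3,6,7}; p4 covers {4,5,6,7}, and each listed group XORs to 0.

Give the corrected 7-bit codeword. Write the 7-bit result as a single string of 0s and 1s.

1000011

s1 (pos 1,3,5,7): 0⊕0⊕0⊕1 = 1
s2 (pos 2,3,6,7): 0⊕0⊕1⊕1 = 0
s4 (pos 4,5,6,7): 0⊕0⊕1⊕1 = 0
Syndrome s4…s1 = 001 → error at position 1.
Flip position 1: 0000011 → 1000011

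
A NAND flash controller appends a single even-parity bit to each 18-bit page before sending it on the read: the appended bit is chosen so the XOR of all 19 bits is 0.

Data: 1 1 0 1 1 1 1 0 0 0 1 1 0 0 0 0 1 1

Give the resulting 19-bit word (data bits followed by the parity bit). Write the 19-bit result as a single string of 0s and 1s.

1101111000110000110

XOR of the 18 data bits: 1⊕1⊕0⊕1⊕1⊕1⊕1⊕0⊕0⊕0⊕1⊕1⊕0⊕0⊕0⊕0⊕1⊕1 = 0
Parity bit = 0 (so all 19 bits XOR to 0).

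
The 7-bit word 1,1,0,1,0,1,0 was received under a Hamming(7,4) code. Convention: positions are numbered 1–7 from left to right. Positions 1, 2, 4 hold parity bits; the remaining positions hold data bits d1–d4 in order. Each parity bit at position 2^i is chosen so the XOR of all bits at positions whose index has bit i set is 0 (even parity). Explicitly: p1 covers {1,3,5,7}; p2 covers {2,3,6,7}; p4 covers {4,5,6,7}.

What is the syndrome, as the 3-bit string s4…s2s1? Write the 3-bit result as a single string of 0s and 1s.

s1 (pos 1,3,5,7): 1⊕0⊕0⊕0 = 1
s2 (pos 2,3,6,7): 1⊕0⊕1⊕0 = 0
s4 (pos 4,5,6,7): 1⊕0⊕1⊕0 = 0
Syndrome s4…s1 = 001 → error at position 1.

001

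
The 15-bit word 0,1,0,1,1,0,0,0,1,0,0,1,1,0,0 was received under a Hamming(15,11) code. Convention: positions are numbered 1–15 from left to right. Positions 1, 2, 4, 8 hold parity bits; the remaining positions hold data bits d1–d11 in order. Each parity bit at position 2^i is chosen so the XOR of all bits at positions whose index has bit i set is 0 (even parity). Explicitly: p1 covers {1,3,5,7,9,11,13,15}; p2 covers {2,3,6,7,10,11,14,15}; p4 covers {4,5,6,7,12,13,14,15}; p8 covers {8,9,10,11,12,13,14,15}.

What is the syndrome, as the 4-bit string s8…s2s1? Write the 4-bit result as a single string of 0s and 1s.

s1 (pos 1,3,5,7,9,11,13,15): 0⊕0⊕1⊕0⊕1⊕0⊕1⊕0 = 1
s2 (pos 2,3,6,7,10,11,14,15): 1⊕0⊕0⊕0⊕0⊕0⊕0⊕0 = 1
s4 (pos 4,5,6,7,12,13,14,15): 1⊕1⊕0⊕0⊕1⊕1⊕0⊕0 = 0
s8 (pos 8,9,10,11,12,13,14,15): 0⊕1⊕0⊕0⊕1⊕1⊕0⊕0 = 1
Syndrome s8…s1 = 1011 → error at position 11.

1011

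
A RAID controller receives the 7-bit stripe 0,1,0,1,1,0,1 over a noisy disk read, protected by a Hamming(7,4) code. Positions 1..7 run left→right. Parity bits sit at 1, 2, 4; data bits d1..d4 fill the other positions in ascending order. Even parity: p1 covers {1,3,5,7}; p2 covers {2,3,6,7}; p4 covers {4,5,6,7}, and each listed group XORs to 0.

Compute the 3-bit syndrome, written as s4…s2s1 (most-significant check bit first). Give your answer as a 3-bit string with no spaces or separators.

s1 (pos 1,3,5,7): 0⊕0⊕1⊕1 = 0
s2 (pos 2,3,6,7): 1⊕0⊕0⊕1 = 0
s4 (pos 4,5,6,7): 1⊕1⊕0⊕1 = 1
Syndrome s4…s1 = 100 → error at position 4.

100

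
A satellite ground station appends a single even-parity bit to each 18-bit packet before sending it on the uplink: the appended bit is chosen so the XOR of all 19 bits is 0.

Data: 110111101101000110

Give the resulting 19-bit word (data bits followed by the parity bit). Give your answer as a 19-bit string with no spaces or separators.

1101111011010001101

XOR of the 18 data bits: 1⊕1⊕0⊕1⊕1⊕1⊕1⊕0⊕1⊕1⊕0⊕1⊕0⊕0⊕0⊕1⊕1⊕0 = 1
Parity bit = 1 (so all 19 bits XOR to 0).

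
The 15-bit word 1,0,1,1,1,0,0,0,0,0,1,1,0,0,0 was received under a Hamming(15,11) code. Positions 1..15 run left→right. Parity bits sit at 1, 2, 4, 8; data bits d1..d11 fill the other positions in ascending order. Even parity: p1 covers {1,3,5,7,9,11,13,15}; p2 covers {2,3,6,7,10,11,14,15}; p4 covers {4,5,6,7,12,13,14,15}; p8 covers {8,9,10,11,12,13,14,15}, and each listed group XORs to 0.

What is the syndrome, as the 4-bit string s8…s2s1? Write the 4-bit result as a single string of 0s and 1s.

0100

s1 (pos 1,3,5,7,9,11,13,15): 1⊕1⊕1⊕0⊕0⊕1⊕0⊕0 = 0
s2 (pos 2,3,6,7,10,11,14,15): 0⊕1⊕0⊕0⊕0⊕1⊕0⊕0 = 0
s4 (pos 4,5,6,7,12,13,14,15): 1⊕1⊕0⊕0⊕1⊕0⊕0⊕0 = 1
s8 (pos 8,9,10,11,12,13,14,15): 0⊕0⊕0⊕1⊕1⊕0⊕0⊕0 = 0
Syndrome s8…s1 = 0100 → error at position 4.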